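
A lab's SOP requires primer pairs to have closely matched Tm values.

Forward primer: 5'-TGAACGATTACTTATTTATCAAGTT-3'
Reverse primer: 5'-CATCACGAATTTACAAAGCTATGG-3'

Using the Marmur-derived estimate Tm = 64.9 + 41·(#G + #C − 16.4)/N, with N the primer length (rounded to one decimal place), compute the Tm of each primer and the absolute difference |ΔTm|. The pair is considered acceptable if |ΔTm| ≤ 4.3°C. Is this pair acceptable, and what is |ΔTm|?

|ΔTm| = 4.5°C; the pair is not acceptable.

Forward: G+C = 6, N = 25 → Tm = 64.9 + 41·(6 − 16.4)/25 = 47.8°C.
Reverse: G+C = 9, N = 24 → Tm = 64.9 + 41·(9 − 16.4)/24 = 52.3°C.
|ΔTm| = |47.8 − 52.3| = 4.5°C, > 4.3°C.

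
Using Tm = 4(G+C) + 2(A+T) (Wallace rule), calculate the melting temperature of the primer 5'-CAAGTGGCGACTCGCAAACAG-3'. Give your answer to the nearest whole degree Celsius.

66°C

Base counts: A=7, T=2, G=6, C=6 (length 21).
Tm = 2·(7+2) + 4·(6+6) = 2·9 + 4·12 = 18 + 48 = 66°C.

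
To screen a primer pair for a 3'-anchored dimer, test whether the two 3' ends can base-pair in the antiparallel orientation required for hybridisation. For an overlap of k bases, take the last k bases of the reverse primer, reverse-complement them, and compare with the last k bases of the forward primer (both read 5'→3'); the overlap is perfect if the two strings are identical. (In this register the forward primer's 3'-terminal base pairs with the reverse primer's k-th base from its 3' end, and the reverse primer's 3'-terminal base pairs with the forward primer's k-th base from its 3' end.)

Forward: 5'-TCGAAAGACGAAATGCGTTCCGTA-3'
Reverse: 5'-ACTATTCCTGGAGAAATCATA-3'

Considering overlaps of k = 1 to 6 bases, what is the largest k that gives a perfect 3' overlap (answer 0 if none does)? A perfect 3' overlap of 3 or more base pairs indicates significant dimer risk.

Longest perfect overlap: 2 complementary base pairs; below the dimer-risk threshold (threshold 3).

Last 6 bases (5'→3') — forward …TCCGTA, reverse …ATCATA.
Reverse complement of the reverse primer's last 6 bases: TATGAT; its first k bases are the reverse complement of the reverse primer's last k bases, so a perfect k-base overlap needs the forward primer's last k bases to equal them.
Comparing (forward last k vs required): k=1: A vs T ✗; k=2: TA vs TA ✓; k=3: GTA vs TAT ✗; k=4: CGTA vs TATG ✗; k=5: CCGTA vs TATGA ✗; k=6: TCCGTA vs TATGAT ✗.
Only k = 2 is perfect, so the longest perfect 3' overlap is 2.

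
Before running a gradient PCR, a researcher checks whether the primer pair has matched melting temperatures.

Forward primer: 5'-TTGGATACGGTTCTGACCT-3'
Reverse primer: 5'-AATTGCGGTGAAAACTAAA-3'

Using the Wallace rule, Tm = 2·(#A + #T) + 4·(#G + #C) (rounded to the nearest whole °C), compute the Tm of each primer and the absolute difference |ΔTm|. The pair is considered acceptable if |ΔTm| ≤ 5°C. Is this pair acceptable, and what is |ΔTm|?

Forward: A=3 T=7 G=5 C=4 → Tm = 2·10 + 4·9 = 56°C.
Reverse: A=9 T=4 G=4 C=2 → Tm = 2·13 + 4·6 = 50°C.
|ΔTm| = |56 − 50| = 6°C, > 5°C.

|ΔTm| = 6°C; the pair is not acceptable.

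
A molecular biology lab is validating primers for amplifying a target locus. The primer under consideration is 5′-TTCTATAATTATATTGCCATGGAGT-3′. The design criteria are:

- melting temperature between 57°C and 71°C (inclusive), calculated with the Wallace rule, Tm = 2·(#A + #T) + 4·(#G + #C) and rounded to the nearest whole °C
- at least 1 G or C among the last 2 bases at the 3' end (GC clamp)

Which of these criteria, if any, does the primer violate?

Meets all criteria.

Base counts: A=7, T=11, G=4, C=3 (length 25).
Tm: Tm = 2·18 + 4·7 = 64°C ✓
GC clamp: 3' end GT has 1 G/C ✓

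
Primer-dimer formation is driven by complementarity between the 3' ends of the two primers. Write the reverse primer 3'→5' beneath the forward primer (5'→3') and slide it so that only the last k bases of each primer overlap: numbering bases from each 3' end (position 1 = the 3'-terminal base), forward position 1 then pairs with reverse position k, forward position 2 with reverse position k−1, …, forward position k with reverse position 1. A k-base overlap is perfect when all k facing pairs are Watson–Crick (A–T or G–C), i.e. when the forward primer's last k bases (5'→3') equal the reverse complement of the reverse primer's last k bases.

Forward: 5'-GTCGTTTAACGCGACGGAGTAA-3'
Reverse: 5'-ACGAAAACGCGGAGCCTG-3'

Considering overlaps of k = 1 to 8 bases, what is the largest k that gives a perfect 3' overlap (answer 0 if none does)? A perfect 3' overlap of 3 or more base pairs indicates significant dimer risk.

Longest perfect overlap: 0 complementary base pairs; below the dimer-risk threshold (threshold 3).

Last 8 bases (5'→3') — forward …CGGAGTAA, reverse …GGAGCCTG.
Reverse complement of the reverse primer's last 8 bases: CAGGCTCC; its first k bases are the reverse complement of the reverse primer's last k bases, so a perfect k-base overlap needs the forward primer's last k bases to equal them.
Comparing (forward last k vs required): k=1: A vs C ✗; k=2: AA vs CA ✗; k=3: TAA vs CAG ✗; k=4: GTAA vs CAGG ✗; k=5: AGTAA vs CAGGC ✗; k=6: GAGTAA vs CAGGCT ✗; k=7: GGAGTAA vs CAGGCTC ✗; k=8: CGGAGTAA vs CAGGCTCC ✗.
No overlap length from 1 to 8 is perfect, so the longest perfect 3' overlap is 0.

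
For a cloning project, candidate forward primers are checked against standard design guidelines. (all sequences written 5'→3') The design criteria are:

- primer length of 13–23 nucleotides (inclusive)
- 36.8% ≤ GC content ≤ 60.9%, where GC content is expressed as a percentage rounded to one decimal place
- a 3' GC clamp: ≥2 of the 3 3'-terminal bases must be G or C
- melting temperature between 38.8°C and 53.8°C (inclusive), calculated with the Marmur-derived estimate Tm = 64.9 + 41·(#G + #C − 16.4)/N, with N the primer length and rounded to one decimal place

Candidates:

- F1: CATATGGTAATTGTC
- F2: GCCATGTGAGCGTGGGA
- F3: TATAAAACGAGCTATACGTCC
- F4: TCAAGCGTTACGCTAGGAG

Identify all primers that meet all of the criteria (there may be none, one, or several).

F3 and F4.

F1 (15 nt, A=4 T=6 G=3 C=2): length 15 ✓; GC 5/15 = 33.3%, outside 36.8–60.9% ✗; 3' end GTC has 2 G/C ✓; Tm = 64.9 + 41·(5 − 16.4)/15 = 33.7°C, outside 38.8–53.8°C ✗ — fails.
F2 (17 nt, A=3 T=3 G=8 C=3): length 17 ✓; GC 11/17 = 64.7%, outside 36.8–60.9% ✗; 3' end GGA has 2 G/C ✓; Tm = 64.9 + 41·(11 − 16.4)/17 = 51.9°C ✓ — fails.
F3 (21 nt, A=8 T=5 G=3 C=5): length 21 ✓; GC 8/21 = 38.1% ✓; 3' end TCC has 2 G/C ✓; Tm = 64.9 + 41·(8 − 16.4)/21 = 48.5°C ✓ — passes.
F4 (19 nt, A=5 T=4 G=6 C=4): length 19 ✓; GC 10/19 = 52.6% ✓; 3' end GAG has 2 G/C ✓; Tm = 64.9 + 41·(10 − 16.4)/19 = 51.1°C ✓ — passes.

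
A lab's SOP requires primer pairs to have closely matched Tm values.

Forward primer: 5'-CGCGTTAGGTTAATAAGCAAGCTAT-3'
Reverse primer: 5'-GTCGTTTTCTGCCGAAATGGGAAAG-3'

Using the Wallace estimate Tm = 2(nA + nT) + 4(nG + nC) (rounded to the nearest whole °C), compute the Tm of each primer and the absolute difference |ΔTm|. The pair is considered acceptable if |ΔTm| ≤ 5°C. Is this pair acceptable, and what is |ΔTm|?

Forward: A=8 T=7 G=6 C=4 → Tm = 2·15 + 4·10 = 70°C.
Reverse: A=6 T=7 G=8 C=4 → Tm = 2·13 + 4·12 = 74°C.
|ΔTm| = |70 − 74| = 4°C, ≤ 5°C.

|ΔTm| = 4°C; the pair is acceptable.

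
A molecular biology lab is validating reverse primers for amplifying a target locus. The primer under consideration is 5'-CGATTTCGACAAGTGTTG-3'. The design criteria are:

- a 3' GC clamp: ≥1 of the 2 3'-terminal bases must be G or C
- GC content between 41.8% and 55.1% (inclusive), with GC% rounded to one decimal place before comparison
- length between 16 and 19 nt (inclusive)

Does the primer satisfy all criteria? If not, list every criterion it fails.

Meets all criteria.

Base counts: A=4, T=6, G=5, C=3 (length 18).
GC clamp: 3' end TG has 1 G/C ✓
GC content: GC 8/18 = 44.4% ✓
length: length 18 ✓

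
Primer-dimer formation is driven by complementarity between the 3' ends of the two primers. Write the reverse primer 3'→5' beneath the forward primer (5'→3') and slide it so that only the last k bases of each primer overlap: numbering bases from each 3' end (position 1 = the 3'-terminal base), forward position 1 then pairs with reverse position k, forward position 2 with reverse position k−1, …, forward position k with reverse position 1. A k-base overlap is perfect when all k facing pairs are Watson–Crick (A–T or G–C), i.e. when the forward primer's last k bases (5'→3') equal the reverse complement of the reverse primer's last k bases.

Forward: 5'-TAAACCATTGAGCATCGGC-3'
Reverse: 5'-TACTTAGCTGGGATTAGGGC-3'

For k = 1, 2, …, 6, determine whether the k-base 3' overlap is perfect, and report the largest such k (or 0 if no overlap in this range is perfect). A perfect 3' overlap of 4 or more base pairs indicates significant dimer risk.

Last 6 bases (5'→3') — forward …ATCGGC, reverse …TAGGGC.
Reverse complement of the reverse primer's last 6 bases: GCCCTA; its first k bases are the reverse complement of the reverse primer's last k bases, so a perfect k-base overlap needs the forward primer's last k bases to equal them.
Comparing (forward last k vs required): k=1: C vs G ✗; k=2: GC vs GC ✓; k=3: GGC vs GCC ✗; k=4: CGGC vs GCCC ✗; k=5: TCGGC vs GCCCT ✗; k=6: ATCGGC vs GCCCTA ✗.
Only k = 2 is perfect, so the longest perfect 3' overlap is 2.

Longest perfect overlap: 2 complementary base pairs; below the dimer-risk threshold (threshold 4).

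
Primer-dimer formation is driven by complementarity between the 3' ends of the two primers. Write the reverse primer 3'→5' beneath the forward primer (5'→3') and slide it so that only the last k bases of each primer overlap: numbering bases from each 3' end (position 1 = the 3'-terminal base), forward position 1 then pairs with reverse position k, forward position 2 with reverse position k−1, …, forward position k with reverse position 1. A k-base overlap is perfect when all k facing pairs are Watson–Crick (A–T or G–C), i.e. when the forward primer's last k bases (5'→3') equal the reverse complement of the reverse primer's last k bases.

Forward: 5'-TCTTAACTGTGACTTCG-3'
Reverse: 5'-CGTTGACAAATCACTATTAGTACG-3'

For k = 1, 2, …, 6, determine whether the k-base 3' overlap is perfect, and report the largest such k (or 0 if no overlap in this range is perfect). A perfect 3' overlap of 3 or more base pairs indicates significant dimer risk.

Longest perfect overlap: 2 complementary base pairs; below the dimer-risk threshold (threshold 3).

Last 6 bases (5'→3') — forward …ACTTCG, reverse …AGTACG.
Reverse complement of the reverse primer's last 6 bases: CGTACT; its first k bases are the reverse complement of the reverse primer's last k bases, so a perfect k-base overlap needs the forward primer's last k bases to equal them.
Comparing (forward last k vs required): k=1: G vs C ✗; k=2: CG vs CG ✓; k=3: TCG vs CGT ✗; k=4: TTCG vs CGTA ✗; k=5: CTTCG vs CGTAC ✗; k=6: ACTTCG vs CGTACT ✗.
Only k = 2 is perfect, so the longest perfect 3' overlap is 2.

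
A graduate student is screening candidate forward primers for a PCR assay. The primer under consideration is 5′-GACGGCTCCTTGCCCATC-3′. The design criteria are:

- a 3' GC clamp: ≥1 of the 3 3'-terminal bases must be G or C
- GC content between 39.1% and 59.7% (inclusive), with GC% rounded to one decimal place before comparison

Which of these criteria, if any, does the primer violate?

Fails: GC content.

Base counts: A=2, T=4, G=4, C=8 (length 18).
GC clamp: 3' end ATC has 1 G/C ✓
GC content: GC 12/18 = 66.7%, outside 39.1–59.7% ✗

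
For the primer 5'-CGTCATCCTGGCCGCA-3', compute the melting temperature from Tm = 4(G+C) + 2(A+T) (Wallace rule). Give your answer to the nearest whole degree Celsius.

Base counts: A=2, T=3, G=4, C=7 (length 16).
Tm = 2·(2+3) + 4·(4+7) = 2·5 + 4·11 = 10 + 44 = 54°C.

54°C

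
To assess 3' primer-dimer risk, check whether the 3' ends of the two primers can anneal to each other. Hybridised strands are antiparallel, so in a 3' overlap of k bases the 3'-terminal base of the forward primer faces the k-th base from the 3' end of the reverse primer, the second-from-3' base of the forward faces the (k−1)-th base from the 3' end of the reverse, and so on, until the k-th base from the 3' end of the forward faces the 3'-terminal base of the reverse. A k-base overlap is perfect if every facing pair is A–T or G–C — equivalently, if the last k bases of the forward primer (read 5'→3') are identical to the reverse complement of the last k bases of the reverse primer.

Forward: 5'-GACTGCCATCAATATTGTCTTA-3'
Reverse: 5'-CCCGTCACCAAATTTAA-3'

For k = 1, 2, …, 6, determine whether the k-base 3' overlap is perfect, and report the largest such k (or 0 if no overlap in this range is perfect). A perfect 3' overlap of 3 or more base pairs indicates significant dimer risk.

Longest perfect overlap: 3 complementary base pairs; significant dimer risk (threshold 3).

Last 6 bases (5'→3') — forward …GTCTTA, reverse …ATTTAA.
Reverse complement of the reverse primer's last 6 bases: TTAAAT; its first k bases are the reverse complement of the reverse primer's last k bases, so a perfect k-base overlap needs the forward primer's last k bases to equal them.
Comparing (forward last k vs required): k=1: A vs T ✗; k=2: TA vs TT ✗; k=3: TTA vs TTA ✓; k=4: CTTA vs TTAA ✗; k=5: TCTTA vs TTAAA ✗; k=6: GTCTTA vs TTAAAT ✗.
Only k = 3 is perfect, so the longest perfect 3' overlap is 3.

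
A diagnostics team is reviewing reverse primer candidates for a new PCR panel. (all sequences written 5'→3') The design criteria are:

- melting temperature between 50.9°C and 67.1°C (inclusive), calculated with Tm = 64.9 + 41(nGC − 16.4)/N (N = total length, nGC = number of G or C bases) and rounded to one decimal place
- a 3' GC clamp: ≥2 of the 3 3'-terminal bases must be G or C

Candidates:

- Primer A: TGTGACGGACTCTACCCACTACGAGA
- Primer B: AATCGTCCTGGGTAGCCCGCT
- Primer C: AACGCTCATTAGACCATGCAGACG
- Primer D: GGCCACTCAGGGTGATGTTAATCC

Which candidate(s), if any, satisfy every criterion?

Primer B, Primer C and Primer D.

Primer A (26 nt, A=7 T=5 G=6 C=8): Tm = 64.9 + 41·(14 − 16.4)/26 = 61.1°C ✓; 3' end AGA has 1 G/C, need ≥2 ✗ — fails.
Primer B (21 nt, A=3 T=5 G=6 C=7): Tm = 64.9 + 41·(13 − 16.4)/21 = 58.3°C ✓; 3' end GCT has 2 G/C ✓ — passes.
Primer C (24 nt, A=8 T=4 G=5 C=7): Tm = 64.9 + 41·(12 − 16.4)/24 = 57.4°C ✓; 3' end ACG has 2 G/C ✓ — passes.
Primer D (24 nt, A=5 T=6 G=7 C=6): Tm = 64.9 + 41·(13 − 16.4)/24 = 59.1°C ✓; 3' end TCC has 2 G/C ✓ — passes.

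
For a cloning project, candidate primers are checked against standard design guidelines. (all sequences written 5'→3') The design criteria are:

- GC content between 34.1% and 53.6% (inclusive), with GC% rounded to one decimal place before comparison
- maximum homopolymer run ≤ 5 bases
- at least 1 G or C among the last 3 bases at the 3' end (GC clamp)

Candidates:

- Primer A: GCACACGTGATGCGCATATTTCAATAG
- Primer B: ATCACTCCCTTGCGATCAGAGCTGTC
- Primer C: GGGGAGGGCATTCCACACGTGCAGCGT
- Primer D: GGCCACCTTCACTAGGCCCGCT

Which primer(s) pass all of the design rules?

Primer A (27 nt, A=8 T=7 G=6 C=6): GC 12/27 = 44.4% ✓; longest run = 3 ✓; 3' end TAG has 1 G/C ✓ — passes.
Primer B (26 nt, A=5 T=7 G=5 C=9): GC 14/26 = 53.8%, outside 34.1–53.6% ✗; longest run = 3 ✓; 3' end GTC has 2 G/C ✓ — fails.
Primer C (27 nt, A=5 T=4 G=11 C=7): GC 18/27 = 66.7%, outside 34.1–53.6% ✗; longest run = 4 ✓; 3' end CGT has 2 G/C ✓ — fails.
Primer D (22 nt, A=3 T=4 G=5 C=10): GC 15/22 = 68.2%, outside 34.1–53.6% ✗; longest run = 3 ✓; 3' end GCT has 2 G/C ✓ — fails.

Primer A only.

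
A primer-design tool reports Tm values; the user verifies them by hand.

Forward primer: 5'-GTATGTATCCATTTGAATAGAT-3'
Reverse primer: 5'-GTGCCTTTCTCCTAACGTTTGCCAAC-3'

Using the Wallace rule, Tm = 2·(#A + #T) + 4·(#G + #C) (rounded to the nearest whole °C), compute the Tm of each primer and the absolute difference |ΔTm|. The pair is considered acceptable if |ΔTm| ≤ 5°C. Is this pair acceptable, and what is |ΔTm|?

Forward: A=7 T=9 G=4 C=2 → Tm = 2·16 + 4·6 = 56°C.
Reverse: A=4 T=9 G=4 C=9 → Tm = 2·13 + 4·13 = 78°C.
|ΔTm| = |56 − 78| = 22°C, > 5°C.

|ΔTm| = 22°C; the pair is not acceptable.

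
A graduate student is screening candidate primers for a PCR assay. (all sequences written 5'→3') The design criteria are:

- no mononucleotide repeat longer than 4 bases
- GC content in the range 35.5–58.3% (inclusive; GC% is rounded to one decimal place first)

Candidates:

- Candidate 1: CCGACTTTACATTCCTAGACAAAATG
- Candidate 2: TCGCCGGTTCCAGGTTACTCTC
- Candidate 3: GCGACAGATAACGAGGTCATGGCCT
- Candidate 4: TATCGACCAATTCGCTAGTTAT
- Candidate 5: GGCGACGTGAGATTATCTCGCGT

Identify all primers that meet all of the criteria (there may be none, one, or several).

Candidate 1 (26 nt, A=9 T=7 G=3 C=7): longest run = 4 ✓; GC 10/26 = 38.5% ✓ — passes.
Candidate 2 (22 nt, A=2 T=7 G=5 C=8): longest run = 2 ✓; GC 13/22 = 59.1%, outside 35.5–58.3% ✗ — fails.
Candidate 3 (25 nt, A=7 T=4 G=8 C=6): longest run = 2 ✓; GC 14/25 = 56.0% ✓ — passes.
Candidate 4 (22 nt, A=6 T=8 G=3 C=5): longest run = 2 ✓; GC 8/22 = 36.4% ✓ — passes.
Candidate 5 (23 nt, A=4 T=6 G=8 C=5): longest run = 2 ✓; GC 13/23 = 56.5% ✓ — passes.

Candidate 1, Candidate 3, Candidate 4 and Candidate 5.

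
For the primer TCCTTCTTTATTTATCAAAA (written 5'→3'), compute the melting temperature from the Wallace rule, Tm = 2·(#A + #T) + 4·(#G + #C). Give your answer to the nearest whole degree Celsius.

48°C

Base counts: A=6, T=10, G=0, C=4 (length 20).
Tm = 2·(6+10) + 4·(0+4) = 2·16 + 4·4 = 32 + 16 = 48°C.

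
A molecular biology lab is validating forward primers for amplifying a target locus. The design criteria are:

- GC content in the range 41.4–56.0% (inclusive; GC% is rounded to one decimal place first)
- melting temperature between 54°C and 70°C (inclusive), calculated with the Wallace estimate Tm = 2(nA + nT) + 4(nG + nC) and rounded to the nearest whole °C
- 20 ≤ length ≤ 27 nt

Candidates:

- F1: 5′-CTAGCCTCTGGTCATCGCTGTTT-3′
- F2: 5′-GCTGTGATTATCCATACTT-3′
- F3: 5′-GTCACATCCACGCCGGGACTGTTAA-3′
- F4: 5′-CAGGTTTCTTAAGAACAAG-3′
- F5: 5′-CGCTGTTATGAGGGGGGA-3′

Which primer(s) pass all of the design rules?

F1 only.

F1 (23 nt, A=2 T=9 G=5 C=7): GC 12/23 = 52.2% ✓; Tm = 2·11 + 4·12 = 70°C ✓; length 23 ✓ — passes.
F2 (19 nt, A=4 T=8 G=3 C=4): GC 7/19 = 36.8%, outside 41.4–56.0% ✗; Tm = 2·12 + 4·7 = 52°C, outside 54–70°C ✗; length 19, outside 20–27 ✗ — fails.
F3 (25 nt, A=6 T=5 G=6 C=8): GC 14/25 = 56.0% ✓; Tm = 2·11 + 4·14 = 78°C, outside 54–70°C ✗; length 25 ✓ — fails.
F4 (19 nt, A=7 T=5 G=4 C=3): GC 7/19 = 36.8%, outside 41.4–56.0% ✗; Tm = 2·12 + 4·7 = 52°C, outside 54–70°C ✗; length 19, outside 20–27 ✗ — fails.
F5 (18 nt, A=3 T=4 G=9 C=2): GC 11/18 = 61.1%, outside 41.4–56.0% ✗; Tm = 2·7 + 4·11 = 58°C ✓; length 18, outside 20–27 ✗ — fails.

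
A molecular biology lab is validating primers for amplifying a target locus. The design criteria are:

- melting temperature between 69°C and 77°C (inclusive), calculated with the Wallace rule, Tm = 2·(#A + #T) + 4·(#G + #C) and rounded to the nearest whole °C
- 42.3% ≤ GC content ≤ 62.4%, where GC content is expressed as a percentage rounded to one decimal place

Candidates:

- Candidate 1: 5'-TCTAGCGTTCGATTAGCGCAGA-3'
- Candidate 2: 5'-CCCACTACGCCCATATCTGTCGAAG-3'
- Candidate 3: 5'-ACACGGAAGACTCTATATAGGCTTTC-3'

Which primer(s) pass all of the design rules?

Candidate 1 (22 nt, A=5 T=6 G=6 C=5): Tm = 2·11 + 4·11 = 66°C, outside 69–77°C ✗; GC 11/22 = 50.0% ✓ — fails.
Candidate 2 (25 nt, A=6 T=5 G=4 C=10): Tm = 2·11 + 4·14 = 78°C, outside 69–77°C ✗; GC 14/25 = 56.0% ✓ — fails.
Candidate 3 (26 nt, A=8 T=7 G=5 C=6): Tm = 2·15 + 4·11 = 74°C ✓; GC 11/26 = 42.3% ✓ — passes.

Candidate 3 only.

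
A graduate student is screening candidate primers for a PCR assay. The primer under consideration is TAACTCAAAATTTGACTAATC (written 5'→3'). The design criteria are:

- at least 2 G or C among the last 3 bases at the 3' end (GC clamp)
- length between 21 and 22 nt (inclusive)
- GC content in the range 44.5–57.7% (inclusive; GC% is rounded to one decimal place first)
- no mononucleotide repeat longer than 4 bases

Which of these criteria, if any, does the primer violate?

Fails: GC clamp, GC content.

Base counts: A=9, T=7, G=1, C=4 (length 21).
GC clamp: 3' end ATC has 1 G/C, need ≥2 ✗
length: length 21 ✓
GC content: GC 5/21 = 23.8%, outside 44.5–57.7% ✗
homopolymer run: longest run = 4 ✓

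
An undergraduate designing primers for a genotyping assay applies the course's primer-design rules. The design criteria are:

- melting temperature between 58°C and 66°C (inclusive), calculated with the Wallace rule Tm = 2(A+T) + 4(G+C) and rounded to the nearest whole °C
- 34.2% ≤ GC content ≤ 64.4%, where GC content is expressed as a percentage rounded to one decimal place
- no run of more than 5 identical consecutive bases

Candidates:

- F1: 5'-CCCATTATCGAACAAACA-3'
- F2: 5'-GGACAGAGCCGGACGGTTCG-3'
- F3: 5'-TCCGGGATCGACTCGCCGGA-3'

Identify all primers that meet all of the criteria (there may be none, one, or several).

None of the candidates satisfy all criteria.

F1 (18 nt, A=8 T=3 G=1 C=6): Tm = 2·11 + 4·7 = 50°C, outside 58–66°C ✗; GC 7/18 = 38.9% ✓; longest run = 3 ✓ — fails.
F2 (20 nt, A=4 T=2 G=9 C=5): Tm = 2·6 + 4·14 = 68°C, outside 58–66°C ✗; GC 14/20 = 70.0%, outside 34.2–64.4% ✗; longest run = 2 ✓ — fails.
F3 (20 nt, A=3 T=3 G=7 C=7): Tm = 2·6 + 4·14 = 68°C, outside 58–66°C ✗; GC 14/20 = 70.0%, outside 34.2–64.4% ✗; longest run = 3 ✓ — fails.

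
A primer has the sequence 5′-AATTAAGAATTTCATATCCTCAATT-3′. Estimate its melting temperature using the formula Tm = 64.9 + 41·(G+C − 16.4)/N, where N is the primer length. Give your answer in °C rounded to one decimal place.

Base counts: A=10, T=10, G=1, C=4; G+C = 5, N = 25.
Tm = 64.9 + 41·(5 − 16.4)/25 = 64.9 + -467.40/25 = 46.2°C.

46.2°C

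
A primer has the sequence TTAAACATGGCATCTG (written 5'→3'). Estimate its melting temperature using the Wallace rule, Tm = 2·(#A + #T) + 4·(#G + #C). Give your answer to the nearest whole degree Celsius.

44°C

Base counts: A=5, T=5, G=3, C=3 (length 16).
Tm = 2·(5+5) + 4·(3+3) = 2·10 + 4·6 = 20 + 24 = 44°C.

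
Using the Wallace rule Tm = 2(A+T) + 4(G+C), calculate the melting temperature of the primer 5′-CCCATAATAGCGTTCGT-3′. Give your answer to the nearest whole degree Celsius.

Base counts: A=4, T=5, G=3, C=5 (length 17).
Tm = 2·(4+5) + 4·(3+5) = 2·9 + 4·8 = 18 + 32 = 50°C.

50°C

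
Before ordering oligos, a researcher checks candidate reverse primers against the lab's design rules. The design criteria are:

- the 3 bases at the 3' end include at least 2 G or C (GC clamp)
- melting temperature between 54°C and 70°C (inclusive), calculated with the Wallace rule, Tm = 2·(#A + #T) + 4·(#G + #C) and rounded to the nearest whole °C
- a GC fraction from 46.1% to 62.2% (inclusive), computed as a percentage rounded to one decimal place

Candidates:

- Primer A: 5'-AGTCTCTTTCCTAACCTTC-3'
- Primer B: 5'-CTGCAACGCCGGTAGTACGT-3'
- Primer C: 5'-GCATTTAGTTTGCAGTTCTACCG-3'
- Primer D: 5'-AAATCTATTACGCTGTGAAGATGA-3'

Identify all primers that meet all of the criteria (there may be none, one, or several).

Primer A (19 nt, A=3 T=8 G=1 C=7): 3' end TTC has 1 G/C, need ≥2 ✗; Tm = 2·11 + 4·8 = 54°C ✓; GC 8/19 = 42.1%, outside 46.1–62.2% ✗ — fails.
Primer B (20 nt, A=4 T=4 G=6 C=6): 3' end CGT has 2 G/C ✓; Tm = 2·8 + 4·12 = 64°C ✓; GC 12/20 = 60.0% ✓ — passes.
Primer C (23 nt, A=4 T=9 G=5 C=5): 3' end CCG has 3 G/C ✓; Tm = 2·13 + 4·10 = 66°C ✓; GC 10/23 = 43.5%, outside 46.1–62.2% ✗ — fails.
Primer D (24 nt, A=9 T=7 G=5 C=3): 3' end TGA has 1 G/C, need ≥2 ✗; Tm = 2·16 + 4·8 = 64°C ✓; GC 8/24 = 33.3%, outside 46.1–62.2% ✗ — fails.

Primer B only.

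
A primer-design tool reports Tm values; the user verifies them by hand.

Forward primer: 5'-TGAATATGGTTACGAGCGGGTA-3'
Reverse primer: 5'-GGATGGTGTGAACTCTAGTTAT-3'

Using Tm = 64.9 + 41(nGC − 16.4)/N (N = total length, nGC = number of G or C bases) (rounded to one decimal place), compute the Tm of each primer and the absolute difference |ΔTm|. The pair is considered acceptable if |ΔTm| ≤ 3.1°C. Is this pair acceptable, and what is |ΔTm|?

|ΔTm| = 1.9°C; the pair is acceptable.

Forward: G+C = 10, N = 22 → Tm = 64.9 + 41·(10 − 16.4)/22 = 53.0°C.
Reverse: G+C = 9, N = 22 → Tm = 64.9 + 41·(9 − 16.4)/22 = 51.1°C.
|ΔTm| = |53.0 − 51.1| = 1.9°C, ≤ 3.1°C.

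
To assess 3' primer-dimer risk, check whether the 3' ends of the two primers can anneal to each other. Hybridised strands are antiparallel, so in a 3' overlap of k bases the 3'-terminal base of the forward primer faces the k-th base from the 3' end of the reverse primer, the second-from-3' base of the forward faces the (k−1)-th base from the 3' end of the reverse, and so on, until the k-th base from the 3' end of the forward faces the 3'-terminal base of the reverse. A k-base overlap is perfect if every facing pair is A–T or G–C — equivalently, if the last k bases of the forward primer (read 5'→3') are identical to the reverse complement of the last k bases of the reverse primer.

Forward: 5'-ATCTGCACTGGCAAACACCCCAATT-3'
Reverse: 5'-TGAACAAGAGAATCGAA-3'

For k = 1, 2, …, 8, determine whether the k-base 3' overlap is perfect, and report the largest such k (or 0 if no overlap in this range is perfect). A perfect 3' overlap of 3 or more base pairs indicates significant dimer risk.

Longest perfect overlap: 2 complementary base pairs; below the dimer-risk threshold (threshold 3).

Last 8 bases (5'→3') — forward …CCCCAATT, reverse …GAATCGAA.
Reverse complement of the reverse primer's last 8 bases: TTCGATTC; its first k bases are the reverse complement of the reverse primer's last k bases, so a perfect k-base overlap needs the forward primer's last k bases to equal them.
Comparing (forward last k vs required): k=1: T vs T ✓; k=2: TT vs TT ✓; k=3: ATT vs TTC ✗; k=4: AATT vs TTCG ✗; k=5: CAATT vs TTCGA ✗; k=6: CCAATT vs TTCGAT ✗; k=7: CCCAATT vs TTCGATT ✗; k=8: CCCCAATT vs TTCGATTC ✗.
Perfect overlaps at k = 1, 2; the largest is 2.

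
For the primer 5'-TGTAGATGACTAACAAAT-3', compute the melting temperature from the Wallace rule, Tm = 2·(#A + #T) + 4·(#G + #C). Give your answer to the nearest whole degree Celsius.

46°C

Base counts: A=8, T=5, G=3, C=2 (length 18).
Tm = 2·(8+5) + 4·(3+2) = 2·13 + 4·5 = 26 + 20 = 46°C.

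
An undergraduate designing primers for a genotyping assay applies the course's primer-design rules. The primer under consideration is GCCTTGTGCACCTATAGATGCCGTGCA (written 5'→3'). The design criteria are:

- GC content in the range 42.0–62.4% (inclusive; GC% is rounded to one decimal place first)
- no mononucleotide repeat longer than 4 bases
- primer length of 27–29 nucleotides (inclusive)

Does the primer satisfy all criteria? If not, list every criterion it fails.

Meets all criteria.

Base counts: A=5, T=7, G=7, C=8 (length 27).
GC content: GC 15/27 = 55.6% ✓
homopolymer run: longest run = 2 ✓
length: length 27 ✓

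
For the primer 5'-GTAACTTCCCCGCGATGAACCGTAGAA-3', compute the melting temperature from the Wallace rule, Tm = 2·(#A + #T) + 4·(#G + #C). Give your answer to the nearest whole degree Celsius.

82°C

Base counts: A=8, T=5, G=6, C=8 (length 27).
Tm = 2·(8+5) + 4·(6+8) = 2·13 + 4·14 = 26 + 56 = 82°C.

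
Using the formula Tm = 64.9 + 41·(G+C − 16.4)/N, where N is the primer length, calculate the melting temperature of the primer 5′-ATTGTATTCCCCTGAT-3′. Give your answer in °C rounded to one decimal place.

Base counts: A=3, T=7, G=2, C=4; G+C = 6, N = 16.
Tm = 64.9 + 41·(6 − 16.4)/16 = 64.9 + -426.40/16 = 38.3°C.

38.3°C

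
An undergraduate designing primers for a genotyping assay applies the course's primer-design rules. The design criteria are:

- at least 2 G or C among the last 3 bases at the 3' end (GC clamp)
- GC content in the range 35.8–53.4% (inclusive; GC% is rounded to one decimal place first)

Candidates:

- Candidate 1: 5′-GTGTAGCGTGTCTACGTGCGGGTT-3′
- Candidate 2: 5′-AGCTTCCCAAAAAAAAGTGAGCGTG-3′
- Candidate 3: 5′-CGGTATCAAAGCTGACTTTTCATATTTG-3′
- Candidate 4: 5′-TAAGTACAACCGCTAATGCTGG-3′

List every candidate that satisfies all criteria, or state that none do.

Candidate 1 (24 nt, A=2 T=8 G=10 C=4): 3' end GTT has 1 G/C, need ≥2 ✗; GC 14/24 = 58.3%, outside 35.8–53.4% ✗ — fails.
Candidate 2 (25 nt, A=10 T=4 G=6 C=5): 3' end GTG has 2 G/C ✓; GC 11/25 = 44.0% ✓ — passes.
Candidate 3 (28 nt, A=7 T=11 G=5 C=5): 3' end TTG has 1 G/C, need ≥2 ✗; GC 10/28 = 35.7%, outside 35.8–53.4% ✗ — fails.
Candidate 4 (22 nt, A=7 T=5 G=5 C=5): 3' end TGG has 2 G/C ✓; GC 10/22 = 45.5% ✓ — passes.

Candidate 2 and Candidate 4.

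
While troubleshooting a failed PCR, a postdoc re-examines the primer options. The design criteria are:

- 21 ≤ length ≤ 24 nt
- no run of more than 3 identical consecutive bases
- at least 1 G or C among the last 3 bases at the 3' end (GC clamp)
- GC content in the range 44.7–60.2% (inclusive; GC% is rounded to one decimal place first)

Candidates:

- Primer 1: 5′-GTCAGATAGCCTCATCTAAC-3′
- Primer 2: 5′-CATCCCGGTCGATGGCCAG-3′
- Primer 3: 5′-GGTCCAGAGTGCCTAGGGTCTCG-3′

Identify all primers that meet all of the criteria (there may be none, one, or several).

None of the candidates satisfy all criteria.

Primer 1 (20 nt, A=6 T=5 G=3 C=6): length 20, outside 21–24 ✗; longest run = 2 ✓; 3' end AAC has 1 G/C ✓; GC 9/20 = 45.0% ✓ — fails.
Primer 2 (19 nt, A=3 T=3 G=6 C=7): length 19, outside 21–24 ✗; longest run = 3 ✓; 3' end CAG has 2 G/C ✓; GC 13/19 = 68.4%, outside 44.7–60.2% ✗ — fails.
Primer 3 (23 nt, A=3 T=5 G=9 C=6): length 23 ✓; longest run = 3 ✓; 3' end TCG has 2 G/C ✓; GC 15/23 = 65.2%, outside 44.7–60.2% ✗ — fails.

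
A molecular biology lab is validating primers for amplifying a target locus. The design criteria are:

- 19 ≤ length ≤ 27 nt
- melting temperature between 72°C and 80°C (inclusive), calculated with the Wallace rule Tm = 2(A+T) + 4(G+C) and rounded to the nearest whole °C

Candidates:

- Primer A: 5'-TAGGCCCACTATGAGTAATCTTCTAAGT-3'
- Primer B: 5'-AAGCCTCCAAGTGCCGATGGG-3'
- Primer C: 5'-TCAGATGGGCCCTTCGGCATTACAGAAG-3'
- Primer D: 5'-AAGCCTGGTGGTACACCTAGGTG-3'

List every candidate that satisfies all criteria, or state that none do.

Primer A (28 nt, A=8 T=9 G=5 C=6): length 28, outside 19–27 ✗; Tm = 2·17 + 4·11 = 78°C ✓ — fails.
Primer B (21 nt, A=5 T=3 G=7 C=6): length 21 ✓; Tm = 2·8 + 4·13 = 68°C, outside 72–80°C ✗ — fails.
Primer C (28 nt, A=7 T=6 G=8 C=7): length 28, outside 19–27 ✗; Tm = 2·13 + 4·15 = 86°C, outside 72–80°C ✗ — fails.
Primer D (23 nt, A=5 T=5 G=8 C=5): length 23 ✓; Tm = 2·10 + 4·13 = 72°C ✓ — passes.

Primer D only.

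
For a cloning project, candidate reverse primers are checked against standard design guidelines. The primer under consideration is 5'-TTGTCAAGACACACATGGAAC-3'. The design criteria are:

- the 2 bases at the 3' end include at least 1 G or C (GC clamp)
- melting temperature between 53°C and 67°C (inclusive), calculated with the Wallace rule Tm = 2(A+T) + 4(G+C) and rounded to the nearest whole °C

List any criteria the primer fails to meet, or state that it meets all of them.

Meets all criteria.

Base counts: A=8, T=4, G=4, C=5 (length 21).
GC clamp: 3' end AC has 1 G/C ✓
Tm: Tm = 2·12 + 4·9 = 60°C ✓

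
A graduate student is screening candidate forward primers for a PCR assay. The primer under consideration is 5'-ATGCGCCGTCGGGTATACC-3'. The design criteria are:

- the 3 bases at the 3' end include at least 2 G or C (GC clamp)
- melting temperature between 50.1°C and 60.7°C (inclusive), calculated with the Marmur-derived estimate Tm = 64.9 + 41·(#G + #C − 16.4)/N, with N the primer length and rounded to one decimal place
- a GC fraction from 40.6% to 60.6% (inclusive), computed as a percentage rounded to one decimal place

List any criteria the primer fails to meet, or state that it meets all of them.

Base counts: A=3, T=4, G=6, C=6 (length 19).
GC clamp: 3' end ACC has 2 G/C ✓
Tm: Tm = 64.9 + 41·(12 − 16.4)/19 = 55.4°C ✓
GC content: GC 12/19 = 63.2%, outside 40.6–60.6% ✗

Fails: GC content.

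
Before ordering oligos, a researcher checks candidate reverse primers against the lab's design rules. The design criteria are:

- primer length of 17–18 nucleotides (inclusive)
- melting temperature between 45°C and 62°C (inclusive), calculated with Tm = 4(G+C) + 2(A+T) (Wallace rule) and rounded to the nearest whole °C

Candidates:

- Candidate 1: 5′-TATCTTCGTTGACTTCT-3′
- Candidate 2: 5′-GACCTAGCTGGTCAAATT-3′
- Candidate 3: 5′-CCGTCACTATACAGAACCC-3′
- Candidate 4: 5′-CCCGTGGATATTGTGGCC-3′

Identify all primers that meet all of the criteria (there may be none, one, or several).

Candidate 1, Candidate 2 and Candidate 4.

Candidate 1 (17 nt, A=2 T=9 G=2 C=4): length 17 ✓; Tm = 2·11 + 4·6 = 46°C ✓ — passes.
Candidate 2 (18 nt, A=5 T=5 G=4 C=4): length 18 ✓; Tm = 2·10 + 4·8 = 52°C ✓ — passes.
Candidate 3 (19 nt, A=6 T=3 G=2 C=8): length 19, outside 17–18 ✗; Tm = 2·9 + 4·10 = 58°C ✓ — fails.
Candidate 4 (18 nt, A=2 T=5 G=6 C=5): length 18 ✓; Tm = 2·7 + 4·11 = 58°C ✓ — passes.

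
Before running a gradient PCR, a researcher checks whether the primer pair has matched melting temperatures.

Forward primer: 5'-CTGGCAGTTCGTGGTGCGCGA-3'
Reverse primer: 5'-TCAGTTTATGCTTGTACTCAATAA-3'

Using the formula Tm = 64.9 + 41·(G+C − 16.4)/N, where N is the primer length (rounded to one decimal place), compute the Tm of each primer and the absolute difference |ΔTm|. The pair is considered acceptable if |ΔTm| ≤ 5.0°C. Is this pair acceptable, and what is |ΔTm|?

Forward: G+C = 14, N = 21 → Tm = 64.9 + 41·(14 − 16.4)/21 = 60.2°C.
Reverse: G+C = 7, N = 24 → Tm = 64.9 + 41·(7 − 16.4)/24 = 48.8°C.
|ΔTm| = |60.2 − 48.8| = 11.4°C, > 5.0°C.

|ΔTm| = 11.4°C; the pair is not acceptable.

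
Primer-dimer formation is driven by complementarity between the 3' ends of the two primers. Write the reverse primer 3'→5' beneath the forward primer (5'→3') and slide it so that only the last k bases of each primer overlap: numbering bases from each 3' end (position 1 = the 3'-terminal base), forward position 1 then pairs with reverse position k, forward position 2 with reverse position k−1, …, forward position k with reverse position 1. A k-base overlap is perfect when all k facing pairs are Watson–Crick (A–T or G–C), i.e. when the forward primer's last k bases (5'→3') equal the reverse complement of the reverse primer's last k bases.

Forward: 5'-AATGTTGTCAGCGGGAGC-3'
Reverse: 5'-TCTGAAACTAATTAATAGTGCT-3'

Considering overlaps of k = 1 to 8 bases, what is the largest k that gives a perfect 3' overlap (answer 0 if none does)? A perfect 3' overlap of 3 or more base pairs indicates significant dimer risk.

Last 8 bases (5'→3') — forward …GCGGGAGC, reverse …ATAGTGCT.
Reverse complement of the reverse primer's last 8 bases: AGCACTAT; its first k bases are the reverse complement of the reverse primer's last k bases, so a perfect k-base overlap needs the forward primer's last k bases to equal them.
Comparing (forward last k vs required): k=1: C vs A ✗; k=2: GC vs AG ✗; k=3: AGC vs AGC ✓; k=4: GAGC vs AGCA ✗; k=5: GGAGC vs AGCAC ✗; k=6: GGGAGC vs AGCACT ✗; k=7: CGGGAGC vs AGCACTA ✗; k=8: GCGGGAGC vs AGCACTAT ✗.
Only k = 3 is perfect, so the longest perfect 3' overlap is 3.

Longest perfect overlap: 3 complementary base pairs; significant dimer risk (threshold 3).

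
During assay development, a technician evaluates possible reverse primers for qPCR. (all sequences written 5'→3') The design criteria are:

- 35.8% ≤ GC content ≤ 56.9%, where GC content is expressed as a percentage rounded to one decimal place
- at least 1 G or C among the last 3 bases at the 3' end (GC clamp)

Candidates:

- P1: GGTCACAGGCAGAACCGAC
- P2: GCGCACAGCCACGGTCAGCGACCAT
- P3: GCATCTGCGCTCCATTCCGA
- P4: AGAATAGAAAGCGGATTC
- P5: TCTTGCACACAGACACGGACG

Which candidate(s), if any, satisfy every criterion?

P1 (19 nt, A=6 T=1 G=6 C=6): GC 12/19 = 63.2%, outside 35.8–56.9% ✗; 3' end GAC has 2 G/C ✓ — fails.
P2 (25 nt, A=6 T=2 G=7 C=10): GC 17/25 = 68.0%, outside 35.8–56.9% ✗; 3' end CAT has 1 G/C ✓ — fails.
P3 (20 nt, A=3 T=5 G=4 C=8): GC 12/20 = 60.0%, outside 35.8–56.9% ✗; 3' end CGA has 2 G/C ✓ — fails.
P4 (18 nt, A=8 T=3 G=5 C=2): GC 7/18 = 38.9% ✓; 3' end TTC has 1 G/C ✓ — passes.
P5 (21 nt, A=6 T=3 G=5 C=7): GC 12/21 = 57.1%, outside 35.8–56.9% ✗; 3' end ACG has 2 G/C ✓ — fails.

P4 only.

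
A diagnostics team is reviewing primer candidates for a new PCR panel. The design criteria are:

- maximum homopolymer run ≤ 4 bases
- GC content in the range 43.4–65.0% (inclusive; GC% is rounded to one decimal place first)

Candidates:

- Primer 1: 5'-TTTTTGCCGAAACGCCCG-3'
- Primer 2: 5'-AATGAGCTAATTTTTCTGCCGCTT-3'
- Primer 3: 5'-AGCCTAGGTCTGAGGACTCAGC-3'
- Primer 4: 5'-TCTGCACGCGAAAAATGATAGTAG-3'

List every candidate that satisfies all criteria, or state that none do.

Primer 3 only.

Primer 1 (18 nt, A=3 T=5 G=4 C=6): longest run = 5, exceeds 4 ✗; GC 10/18 = 55.6% ✓ — fails.
Primer 2 (24 nt, A=5 T=10 G=4 C=5): longest run = 5, exceeds 4 ✗; GC 9/24 = 37.5%, outside 43.4–65.0% ✗ — fails.
Primer 3 (22 nt, A=5 T=4 G=7 C=6): longest run = 2 ✓; GC 13/22 = 59.1% ✓ — passes.
Primer 4 (24 nt, A=9 T=5 G=6 C=4): longest run = 5, exceeds 4 ✗; GC 10/24 = 41.7%, outside 43.4–65.0% ✗ — fails.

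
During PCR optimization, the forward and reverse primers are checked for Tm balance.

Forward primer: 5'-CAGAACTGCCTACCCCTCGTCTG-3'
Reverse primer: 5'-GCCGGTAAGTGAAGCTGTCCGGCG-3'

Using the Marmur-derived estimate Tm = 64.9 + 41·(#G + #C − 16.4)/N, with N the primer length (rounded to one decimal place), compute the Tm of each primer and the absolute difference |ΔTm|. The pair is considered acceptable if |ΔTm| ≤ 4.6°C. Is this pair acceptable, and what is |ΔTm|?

|ΔTm| = 3.6°C; the pair is acceptable.

Forward: G+C = 14, N = 23 → Tm = 64.9 + 41·(14 − 16.4)/23 = 60.6°C.
Reverse: G+C = 16, N = 24 → Tm = 64.9 + 41·(16 − 16.4)/24 = 64.2°C.
|ΔTm| = |60.6 − 64.2| = 3.6°C, ≤ 4.6°C.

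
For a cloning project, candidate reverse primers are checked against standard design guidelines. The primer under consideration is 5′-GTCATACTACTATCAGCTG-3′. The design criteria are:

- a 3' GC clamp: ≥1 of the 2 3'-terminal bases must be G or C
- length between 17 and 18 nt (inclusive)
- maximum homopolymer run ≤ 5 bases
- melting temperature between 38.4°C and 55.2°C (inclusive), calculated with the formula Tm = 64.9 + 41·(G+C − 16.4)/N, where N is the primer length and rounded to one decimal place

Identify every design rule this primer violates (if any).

Base counts: A=5, T=6, G=3, C=5 (length 19).
GC clamp: 3' end TG has 1 G/C ✓
length: length 19, outside 17–18 ✗
homopolymer run: longest run = 1 ✓
Tm: Tm = 64.9 + 41·(8 − 16.4)/19 = 46.8°C ✓

Fails: length.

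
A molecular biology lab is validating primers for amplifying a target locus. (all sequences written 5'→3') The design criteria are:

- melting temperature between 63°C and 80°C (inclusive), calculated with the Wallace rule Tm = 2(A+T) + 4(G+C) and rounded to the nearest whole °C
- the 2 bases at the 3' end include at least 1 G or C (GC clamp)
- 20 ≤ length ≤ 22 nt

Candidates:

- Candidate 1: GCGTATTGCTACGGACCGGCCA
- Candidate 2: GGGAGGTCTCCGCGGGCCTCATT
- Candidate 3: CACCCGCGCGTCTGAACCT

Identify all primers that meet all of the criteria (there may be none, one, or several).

Candidate 1 (22 nt, A=4 T=4 G=7 C=7): Tm = 2·8 + 4·14 = 72°C ✓; 3' end CA has 1 G/C ✓; length 22 ✓ — passes.
Candidate 2 (23 nt, A=2 T=5 G=9 C=7): Tm = 2·7 + 4·16 = 78°C ✓; 3' end TT has 0 G/C, need ≥1 ✗; length 23, outside 20–22 ✗ — fails.
Candidate 3 (19 nt, A=3 T=3 G=4 C=9): Tm = 2·6 + 4·13 = 64°C ✓; 3' end CT has 1 G/C ✓; length 19, outside 20–22 ✗ — fails.

Candidate 1 only.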